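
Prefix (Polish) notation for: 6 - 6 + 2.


left-to-right (same/higher precedence on left): tree is (+ (- 6 6) 2)
Prefix: + - 6 6 2


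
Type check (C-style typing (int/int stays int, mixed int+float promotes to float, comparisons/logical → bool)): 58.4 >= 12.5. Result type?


Operand types: float >= float
Rule: comparison yields bool
Result type: bool


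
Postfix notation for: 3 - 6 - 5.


Left to right (same or higher precedence on left)
Postfix: 3 6 - 5 -


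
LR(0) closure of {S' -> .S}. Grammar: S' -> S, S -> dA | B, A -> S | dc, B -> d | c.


Start: S' -> .S
For each item with dot before a nonterminal B, add B -> .γ for every B-production
Closure: [S' -> .S, S -> .dA, S -> .B, B -> .d, B -> .c]


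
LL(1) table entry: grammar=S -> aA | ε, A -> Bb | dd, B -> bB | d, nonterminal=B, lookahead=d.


For [B, d]: 'd' ∈ FIRST(d)
Entry: B -> d


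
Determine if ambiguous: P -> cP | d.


right-linear, alternatives start with distinct terminals 'c' vs 'd': unique leftmost derivation
Unambiguous


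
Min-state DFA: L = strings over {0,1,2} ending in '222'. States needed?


Track the longest suffix of input matching a prefix of '222': 4 classes (prefixes of length 0..3)
Minimal DFA: 4 states


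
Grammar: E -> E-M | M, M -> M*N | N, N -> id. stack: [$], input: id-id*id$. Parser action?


no handle on stack; shift 'id'
Action: shift


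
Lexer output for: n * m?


Scan left to right, longest-match per lexeme
Tokens: ID(n), OP(*), ID(m)


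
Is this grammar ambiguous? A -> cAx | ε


balanced c^n…x^n: each string has a unique parse
Unambiguous


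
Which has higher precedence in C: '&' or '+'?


'+' is additive (level 9); '&' is bitwise AND (level 5)
Higher level binds tighter
'+' has higher precedence than '&'


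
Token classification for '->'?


Pattern: operator symbol
Type: OPERATOR


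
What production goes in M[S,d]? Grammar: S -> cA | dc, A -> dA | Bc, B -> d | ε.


For [S, d]: 'd' ∈ FIRST(dc)
Entry: S -> dc


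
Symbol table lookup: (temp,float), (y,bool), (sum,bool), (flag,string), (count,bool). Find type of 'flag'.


Lookup 'flag' → type string


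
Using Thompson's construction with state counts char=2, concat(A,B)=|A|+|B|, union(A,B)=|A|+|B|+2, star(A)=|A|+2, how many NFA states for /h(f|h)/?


Syntax tree has 3 char leaf(s), 1 union(s), 0 star(s)
chars contribute 3×2 = 6; each union adds +2; each star adds +2
Total: 6 + 2 + 0 = 8 states


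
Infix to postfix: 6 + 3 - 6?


Left to right (same or higher precedence on left)
Postfix: 6 3 + 6 -


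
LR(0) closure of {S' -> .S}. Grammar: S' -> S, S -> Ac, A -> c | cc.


Start: S' -> .S
For each item with dot before a nonterminal B, add B -> .γ for every B-production
Closure: [S' -> .S, S -> .Ac, A -> .c, A -> .cc]


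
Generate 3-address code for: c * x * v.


Break into single-operator statements:
t1 = c * x
t2 = t1 * v


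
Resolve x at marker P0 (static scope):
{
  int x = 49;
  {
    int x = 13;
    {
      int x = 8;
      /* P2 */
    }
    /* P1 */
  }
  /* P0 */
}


x declared in the same block as P0
x = 49


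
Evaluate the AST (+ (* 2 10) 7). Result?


Evaluate inner: (* 2 10) = 20
Evaluate root: (+ 20 7) = 27
Result: 27


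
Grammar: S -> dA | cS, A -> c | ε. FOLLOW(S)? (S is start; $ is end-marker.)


$ ∈ FOLLOW(S). For each A -> αBβ: add FIRST(β)\{ε} to FOLLOW(B); if β nullable, add FOLLOW(A).
FOLLOW(S) = {$}


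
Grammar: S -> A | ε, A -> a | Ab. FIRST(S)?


Per alternative of S: FIRST(A) = {a}; FIRST(ε) = {ε}
FIRST(S) = {a, ε}


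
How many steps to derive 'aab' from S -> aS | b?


Derivation: S => aS => aaS => aab
Steps: 3


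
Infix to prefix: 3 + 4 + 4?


left-to-right (same/higher precedence on left): tree is (+ (+ 3 4) 4)
Prefix: + + 3 4 4


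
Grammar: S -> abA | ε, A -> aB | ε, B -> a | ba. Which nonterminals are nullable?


A nonterminal is nullable iff some alternative derives ε (directly, or every symbol in it is nullable)
Nullable: {A, S}


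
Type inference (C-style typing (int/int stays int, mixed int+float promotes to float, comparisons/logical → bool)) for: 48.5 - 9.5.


Operand types: float - float
Rule: mixed int/float promotes to float; int/int stays int
Result type: float


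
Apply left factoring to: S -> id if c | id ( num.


Common prefix: 'id'
Factored: S -> id S', S' -> if c | ( num


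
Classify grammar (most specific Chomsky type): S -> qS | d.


Right-linear: every RHS is a terminal or a terminal followed by one nonterminal
Classification: Type 3 (Regular)


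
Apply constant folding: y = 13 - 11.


13 - 11 = 2 at compile time
Optimized: y = 2


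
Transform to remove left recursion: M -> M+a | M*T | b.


Left-recursive alternatives: M+a, M*T; non-recursive: b
Introduce M': M -> bM', M' -> +aM' | *TM' | ε


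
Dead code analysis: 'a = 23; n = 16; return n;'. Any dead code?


a is assigned but never read
Dead: 'a = 23'


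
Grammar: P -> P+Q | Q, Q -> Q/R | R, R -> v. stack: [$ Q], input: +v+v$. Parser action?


lookahead ∉ {/} so Q won't extend; reduce P -> Q
Action: reduce (P -> Q)


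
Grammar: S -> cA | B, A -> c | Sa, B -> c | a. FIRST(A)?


Per alternative of A: FIRST(c) = {c}; FIRST(Sa) = {a, c}
FIRST(A) = {a, c}


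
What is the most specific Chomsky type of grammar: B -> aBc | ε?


Single nonterminal LHS, but a^n c^n is not regular
Classification: Type 2 (Context-Free)


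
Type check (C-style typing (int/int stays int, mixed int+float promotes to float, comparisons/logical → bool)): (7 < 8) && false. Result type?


Operand types: bool && bool
Rule: logical operators take bool operands and yield bool
Result type: bool


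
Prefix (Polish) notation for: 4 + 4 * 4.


'*' binds tighter: tree is (+ 4 (* 4 4))
Prefix: + 4 * 4 4


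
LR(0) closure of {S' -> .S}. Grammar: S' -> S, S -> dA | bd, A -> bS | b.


Start: S' -> .S
For each item with dot before a nonterminal B, add B -> .γ for every B-production
Closure: [S' -> .S, S -> .dA, S -> .bd]


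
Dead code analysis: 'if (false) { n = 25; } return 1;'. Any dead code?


condition is constant false, so the whole block is unreachable
Dead: 'if (false) { n = 25; }'


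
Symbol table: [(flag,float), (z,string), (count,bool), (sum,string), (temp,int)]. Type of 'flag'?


Lookup 'flag' → type float


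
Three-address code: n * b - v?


Break into single-operator statements:
t1 = n * b
t2 = t1 - v


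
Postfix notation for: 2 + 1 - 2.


Left to right (same or higher precedence on left)
Postfix: 2 1 + 2 -


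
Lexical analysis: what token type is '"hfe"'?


Pattern: double-quoted sequence
Type: STRING_LITERAL


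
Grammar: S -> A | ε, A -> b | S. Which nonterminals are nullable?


A nonterminal is nullable iff some alternative derives ε (directly, or every symbol in it is nullable)
Nullable: {A, S}


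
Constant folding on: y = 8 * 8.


8 * 8 = 64 at compile time
Optimized: y = 64


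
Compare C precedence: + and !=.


'+' is additive (level 9); '!=' is equality (level 6)
Higher level binds tighter
'+' has higher precedence than '!='


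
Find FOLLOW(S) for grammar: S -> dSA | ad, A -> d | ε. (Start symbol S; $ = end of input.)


$ ∈ FOLLOW(S). For each A -> αBβ: add FIRST(β)\{ε} to FOLLOW(B); if β nullable, add FOLLOW(A).
FOLLOW(S) = {$, d}


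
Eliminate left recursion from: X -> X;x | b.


Left-recursive alternatives: X;x; non-recursive: b
Introduce X': X -> bX', X' -> ;xX' | ε


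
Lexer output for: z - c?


Scan left to right, longest-match per lexeme
Tokens: ID(z), OP(-), ID(c)


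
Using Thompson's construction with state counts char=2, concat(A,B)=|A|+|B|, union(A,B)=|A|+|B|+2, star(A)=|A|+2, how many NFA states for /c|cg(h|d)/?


Syntax tree has 5 char leaf(s), 2 union(s), 0 star(s)
chars contribute 5×2 = 10; each union adds +2; each star adds +2
Total: 10 + 4 + 0 = 14 states


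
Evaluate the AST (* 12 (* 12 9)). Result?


Evaluate inner: (* 12 9) = 108
Evaluate root: (* 12 108) = 1296
Result: 1296


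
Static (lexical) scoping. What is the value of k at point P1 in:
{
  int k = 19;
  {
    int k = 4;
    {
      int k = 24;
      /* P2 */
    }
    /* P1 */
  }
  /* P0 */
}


k declared in the same block as P1
k = 4


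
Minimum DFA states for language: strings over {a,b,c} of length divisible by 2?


Track length mod 2: states 0..1, accept at 0
Minimal DFA: 2 states


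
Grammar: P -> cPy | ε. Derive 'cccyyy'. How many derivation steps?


Derivation: P => cPy => ccPyy => cccPyyy => cccyyy
Steps: 4


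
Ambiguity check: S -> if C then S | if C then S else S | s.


dangling else: 'if C then if C then s else s' parses two ways
Ambiguous


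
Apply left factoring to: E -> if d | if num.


Common prefix: 'if'
Factored: E -> if E', E' -> d | num


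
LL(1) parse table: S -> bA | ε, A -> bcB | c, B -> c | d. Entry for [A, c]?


For [A, c]: 'c' ∈ FIRST(c)
Entry: A -> c


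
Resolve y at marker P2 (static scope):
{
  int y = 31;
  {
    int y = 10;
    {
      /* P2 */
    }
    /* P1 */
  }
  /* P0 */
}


P2's block does not declare y; resolves to the enclosing declaration at depth 1
y = 10


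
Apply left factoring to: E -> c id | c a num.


Common prefix: 'c'
Factored: E -> c E', E' -> id | a num


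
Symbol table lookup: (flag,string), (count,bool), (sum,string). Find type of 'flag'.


Lookup 'flag' → type string


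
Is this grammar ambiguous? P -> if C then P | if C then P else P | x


dangling else: 'if C then if C then x else x' parses two ways
Ambiguous


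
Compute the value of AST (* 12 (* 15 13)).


Evaluate inner: (* 15 13) = 195
Evaluate root: (* 12 195) = 2340
Result: 2340


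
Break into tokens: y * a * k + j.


Scan left to right, longest-match per lexeme
Tokens: ID(y), OP(*), ID(a), OP(*), ID(k), OP(+), ID(j)


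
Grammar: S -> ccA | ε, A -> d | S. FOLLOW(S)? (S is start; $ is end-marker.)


$ ∈ FOLLOW(S). For each A -> αBβ: add FIRST(β)\{ε} to FOLLOW(B); if β nullable, add FOLLOW(A).
FOLLOW(S) = {$}


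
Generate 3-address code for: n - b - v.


Break into single-operator statements:
t1 = n - b
t2 = t1 - v


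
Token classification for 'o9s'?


Pattern: letter/underscore followed by alphanumerics, not a keyword
Type: IDENTIFIER


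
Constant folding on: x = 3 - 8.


3 - 8 = -5 at compile time
Optimized: x = -5


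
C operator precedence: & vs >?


'>' is relational (level 7); '&' is bitwise AND (level 5)
Higher level binds tighter
'>' has higher precedence than '&'


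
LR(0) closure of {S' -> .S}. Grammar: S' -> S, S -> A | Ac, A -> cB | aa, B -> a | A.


Start: S' -> .S
For each item with dot before a nonterminal B, add B -> .γ for every B-production
Closure: [S' -> .S, S -> .A, S -> .Ac, A -> .cB, A -> .aa]


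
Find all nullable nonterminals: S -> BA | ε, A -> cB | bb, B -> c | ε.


A nonterminal is nullable iff some alternative derives ε (directly, or every symbol in it is nullable)
Nullable: {B, S}


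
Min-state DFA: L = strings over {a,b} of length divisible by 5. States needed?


Track length mod 5: states 0..4, accept at 0
Minimal DFA: 5 states


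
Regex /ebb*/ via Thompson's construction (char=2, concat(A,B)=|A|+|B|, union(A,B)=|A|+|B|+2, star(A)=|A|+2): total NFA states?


Syntax tree has 3 char leaf(s), 0 union(s), 1 star(s)
chars contribute 3×2 = 6; each union adds +2; each star adds +2
Total: 6 + 0 + 2 = 8 states


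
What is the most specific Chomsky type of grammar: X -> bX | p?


Right-linear: every RHS is a terminal or a terminal followed by one nonterminal
Classification: Type 3 (Regular)


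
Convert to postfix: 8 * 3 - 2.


Left to right (same or higher precedence on left)
Postfix: 8 3 * 2 -


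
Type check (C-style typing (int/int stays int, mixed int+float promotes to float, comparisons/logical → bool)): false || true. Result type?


Operand types: bool || bool
Rule: logical operators take bool operands and yield bool
Result type: bool


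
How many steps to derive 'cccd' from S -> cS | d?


Derivation: S => cS => ccS => cccS => cccd
Steps: 4


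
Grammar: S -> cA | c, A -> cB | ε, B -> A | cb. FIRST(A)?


Per alternative of A: FIRST(cB) = {c}; FIRST(ε) = {ε}
FIRST(A) = {c, ε}


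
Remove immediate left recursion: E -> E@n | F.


Left-recursive alternatives: E@n; non-recursive: F
Introduce E': E -> FE', E' -> @nE' | ε


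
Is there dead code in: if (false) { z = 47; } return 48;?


condition is constant false, so the whole block is unreachable
Dead: 'if (false) { z = 47; }'


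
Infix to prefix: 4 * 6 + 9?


left-to-right (same/higher precedence on left): tree is (+ (* 4 6) 9)
Prefix: + * 4 6 9


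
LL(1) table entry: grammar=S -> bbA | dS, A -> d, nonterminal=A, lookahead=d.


For [A, d]: 'd' ∈ FIRST(d)
Entry: A -> d


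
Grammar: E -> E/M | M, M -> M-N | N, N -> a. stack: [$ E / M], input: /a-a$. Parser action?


handle 'E/M' on top; lookahead ∈ FOLLOW(E) = {/, $}
Action: reduce (E -> E/M)


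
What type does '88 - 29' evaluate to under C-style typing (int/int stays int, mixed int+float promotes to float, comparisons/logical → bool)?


Operand types: int - int
Rule: mixed int/float promotes to float; int/int stays int
Result type: int


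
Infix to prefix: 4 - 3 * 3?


'*' binds tighter: tree is (- 4 (* 3 3))
Prefix: - 4 * 3 3


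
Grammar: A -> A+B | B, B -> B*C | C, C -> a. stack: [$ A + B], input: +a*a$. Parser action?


handle 'A+B' on top; lookahead ∈ FOLLOW(A) = {+, $}
Action: reduce (A -> A+B)


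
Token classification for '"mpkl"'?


Pattern: double-quoted sequence
Type: STRING_LITERAL


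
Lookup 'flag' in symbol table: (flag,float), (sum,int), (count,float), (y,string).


Lookup 'flag' → type float


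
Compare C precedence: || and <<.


'<<' is shift (level 8); '||' is logical OR (level 1)
Higher level binds tighter
'<<' has higher precedence than '||'


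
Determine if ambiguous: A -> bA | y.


right-linear, alternatives start with distinct terminals 'b' vs 'y': unique leftmost derivation
Unambiguous


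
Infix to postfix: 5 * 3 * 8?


Left to right (same or higher precedence on left)
Postfix: 5 3 * 8 *


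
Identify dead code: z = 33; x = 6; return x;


z is assigned but never read
Dead: 'z = 33'


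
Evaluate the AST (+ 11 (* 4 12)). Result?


Evaluate inner: (* 4 12) = 48
Evaluate root: (+ 11 48) = 59
Result: 59


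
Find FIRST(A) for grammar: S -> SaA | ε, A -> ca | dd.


Per alternative of A: FIRST(ca) = {c}; FIRST(dd) = {d}
FIRST(A) = {c, d}


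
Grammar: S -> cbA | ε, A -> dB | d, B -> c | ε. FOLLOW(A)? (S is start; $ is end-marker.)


$ ∈ FOLLOW(S). For each A -> αBβ: add FIRST(β)\{ε} to FOLLOW(B); if β nullable, add FOLLOW(A).
FOLLOW(A) = {$}


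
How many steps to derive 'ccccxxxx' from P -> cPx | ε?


Derivation: P => cPx => ccPxx => cccPxxx => ccccPxxxx => ccccxxxx
Steps: 5


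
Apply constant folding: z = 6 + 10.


6 + 10 = 16 at compile time
Optimized: z = 16


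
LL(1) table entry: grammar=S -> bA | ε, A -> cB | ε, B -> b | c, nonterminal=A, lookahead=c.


For [A, c]: 'c' ∈ FIRST(cB)
Entry: A -> cB


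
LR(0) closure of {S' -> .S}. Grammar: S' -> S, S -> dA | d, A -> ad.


Start: S' -> .S
For each item with dot before a nonterminal B, add B -> .γ for every B-production
Closure: [S' -> .S, S -> .dA, S -> .d]


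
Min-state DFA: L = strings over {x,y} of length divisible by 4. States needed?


Track length mod 4: states 0..3, accept at 0
Minimal DFA: 4 states


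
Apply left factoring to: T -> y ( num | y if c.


Common prefix: 'y'
Factored: T -> y T', T' -> ( num | if c


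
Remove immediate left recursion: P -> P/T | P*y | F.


Left-recursive alternatives: P/T, P*y; non-recursive: F
Introduce P': P -> FP', P' -> /TP' | *yP' | ε


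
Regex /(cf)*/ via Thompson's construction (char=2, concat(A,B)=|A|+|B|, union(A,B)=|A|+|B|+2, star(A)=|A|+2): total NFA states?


Syntax tree has 2 char leaf(s), 0 union(s), 1 star(s)
chars contribute 2×2 = 4; each union adds +2; each star adds +2
Total: 4 + 0 + 2 = 6 states


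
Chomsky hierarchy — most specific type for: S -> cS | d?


Right-linear: every RHS is a terminal or a terminal followed by one nonterminal
Classification: Type 3 (Regular)


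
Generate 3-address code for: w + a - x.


Break into single-operator statements:
t1 = w + a
t2 = t1 - x


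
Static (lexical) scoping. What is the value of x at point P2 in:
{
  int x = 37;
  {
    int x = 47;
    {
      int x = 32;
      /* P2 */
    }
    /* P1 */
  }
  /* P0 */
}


x declared in the same block as P2
x = 32


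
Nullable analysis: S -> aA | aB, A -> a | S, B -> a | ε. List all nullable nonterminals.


A nonterminal is nullable iff some alternative derives ε (directly, or every symbol in it is nullable)
Nullable: {B}


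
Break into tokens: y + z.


Scan left to right, longest-match per lexeme
Tokens: ID(y), OP(+), ID(z)


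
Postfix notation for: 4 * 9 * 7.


Left to right (same or higher precedence on left)
Postfix: 4 9 * 7 *


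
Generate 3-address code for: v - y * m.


Break into single-operator statements:
t1 = y * m
t2 = v - t1


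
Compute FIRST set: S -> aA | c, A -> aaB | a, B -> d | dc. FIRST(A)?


Per alternative of A: FIRST(aaB) = {a}; FIRST(a) = {a}
FIRST(A) = {a}


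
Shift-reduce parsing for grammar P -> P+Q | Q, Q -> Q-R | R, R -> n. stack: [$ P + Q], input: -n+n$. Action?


'-' can extend Q; shift to build Q -> Q-R
Action: shift


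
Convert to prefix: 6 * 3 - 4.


left-to-right (same/higher precedence on left): tree is (- (* 6 3) 4)
Prefix: - * 6 3 4


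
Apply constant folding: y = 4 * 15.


4 * 15 = 60 at compile time
Optimized: y = 60


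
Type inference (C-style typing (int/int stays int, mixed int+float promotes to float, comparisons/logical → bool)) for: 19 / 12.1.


Operand types: int / float
Rule: mixed int/float promotes to float; int/int stays int
Result type: float


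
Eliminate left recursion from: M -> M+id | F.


Left-recursive alternatives: M+id; non-recursive: F
Introduce M': M -> FM', M' -> +idM' | ε


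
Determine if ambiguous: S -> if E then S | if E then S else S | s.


dangling else: 'if E then if E then s else s' parses two ways
Ambiguous


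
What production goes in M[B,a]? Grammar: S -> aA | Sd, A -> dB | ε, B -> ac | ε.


For [B, a]: 'a' ∈ FIRST(ac)
Entry: B -> ac


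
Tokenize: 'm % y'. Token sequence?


Scan left to right, longest-match per lexeme
Tokens: ID(m), OP(%), ID(y)


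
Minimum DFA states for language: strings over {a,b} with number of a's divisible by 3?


Track (count of a) mod 3: states 0..2, accept at 0
Minimal DFA: 3 states


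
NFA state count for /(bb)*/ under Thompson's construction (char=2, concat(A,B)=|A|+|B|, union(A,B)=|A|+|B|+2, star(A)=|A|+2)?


Syntax tree has 2 char leaf(s), 0 union(s), 1 star(s)
chars contribute 2×2 = 4; each union adds +2; each star adds +2
Total: 4 + 0 + 2 = 6 states


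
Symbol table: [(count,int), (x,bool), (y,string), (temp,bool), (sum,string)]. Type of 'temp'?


Lookup 'temp' → type bool


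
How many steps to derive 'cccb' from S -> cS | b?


Derivation: S => cS => ccS => cccS => cccb
Steps: 4


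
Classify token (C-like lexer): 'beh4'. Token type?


Pattern: letter/underscore followed by alphanumerics, not a keyword
Type: IDENTIFIER


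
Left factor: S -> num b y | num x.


Common prefix: 'num'
Factored: S -> num S', S' -> b y | x


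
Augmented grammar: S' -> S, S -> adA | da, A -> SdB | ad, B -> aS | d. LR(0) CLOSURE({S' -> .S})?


Start: S' -> .S
For each item with dot before a nonterminal B, add B -> .γ for every B-production
Closure: [S' -> .S, S -> .adA, S -> .da]


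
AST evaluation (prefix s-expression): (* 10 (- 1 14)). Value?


Evaluate inner: (- 1 14) = -13
Evaluate root: (* 10 -13) = -130
Result: -130


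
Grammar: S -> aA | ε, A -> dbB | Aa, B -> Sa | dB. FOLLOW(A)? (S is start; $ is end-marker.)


$ ∈ FOLLOW(S). For each A -> αBβ: add FIRST(β)\{ε} to FOLLOW(B); if β nullable, add FOLLOW(A).
FOLLOW(A) = {$, a}


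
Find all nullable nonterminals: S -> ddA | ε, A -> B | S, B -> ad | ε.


A nonterminal is nullable iff some alternative derives ε (directly, or every symbol in it is nullable)
Nullable: {A, B, S}


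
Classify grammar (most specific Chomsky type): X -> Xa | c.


Left-linear: every RHS is a terminal or one nonterminal followed by a terminal
Classification: Type 3 (Regular)


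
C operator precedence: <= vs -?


'-' is additive (level 9); '<=' is relational (level 7)
Higher level binds tighter
'-' has higher precedence than '<='


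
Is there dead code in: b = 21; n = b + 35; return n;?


b is read by n's definition; n is returned
No dead code


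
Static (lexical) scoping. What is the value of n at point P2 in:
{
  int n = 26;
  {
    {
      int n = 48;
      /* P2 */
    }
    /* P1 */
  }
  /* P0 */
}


n declared in the same block as P2
n = 48


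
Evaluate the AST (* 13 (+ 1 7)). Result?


Evaluate inner: (+ 1 7) = 8
Evaluate root: (* 13 8) = 104
Result: 104


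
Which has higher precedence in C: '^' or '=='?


'==' is equality (level 6); '^' is bitwise XOR (level 4)
Higher level binds tighter
'==' has higher precedence than '^'


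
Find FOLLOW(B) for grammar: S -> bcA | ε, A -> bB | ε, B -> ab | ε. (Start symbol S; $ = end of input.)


$ ∈ FOLLOW(S). For each A -> αBβ: add FIRST(β)\{ε} to FOLLOW(B); if β nullable, add FOLLOW(A).
FOLLOW(B) = {$}


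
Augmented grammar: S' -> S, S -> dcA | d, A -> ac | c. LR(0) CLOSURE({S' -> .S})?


Start: S' -> .S
For each item with dot before a nonterminal B, add B -> .γ for every B-production
Closure: [S' -> .S, S -> .dcA, S -> .d]


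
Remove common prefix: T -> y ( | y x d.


Common prefix: 'y'
Factored: T -> y T', T' -> ( | x d


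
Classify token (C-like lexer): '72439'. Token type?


Pattern: digits only
Type: INTEGER_LITERAL


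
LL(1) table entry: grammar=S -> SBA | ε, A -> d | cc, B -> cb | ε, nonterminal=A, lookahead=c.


For [A, c]: 'c' ∈ FIRST(cc)
Entry: A -> cc


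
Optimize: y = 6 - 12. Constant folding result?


6 - 12 = -6 at compile time
Optimized: y = -6


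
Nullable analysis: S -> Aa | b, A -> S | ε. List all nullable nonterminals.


A nonterminal is nullable iff some alternative derives ε (directly, or every symbol in it is nullable)
Nullable: {A}


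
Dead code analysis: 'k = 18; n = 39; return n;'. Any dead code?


k is assigned but never read
Dead: 'k = 18'


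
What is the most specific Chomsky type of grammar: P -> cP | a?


Right-linear: every RHS is a terminal or a terminal followed by one nonterminal
Classification: Type 3 (Regular)


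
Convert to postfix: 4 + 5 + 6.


Left to right (same or higher precedence on left)
Postfix: 4 5 + 6 +


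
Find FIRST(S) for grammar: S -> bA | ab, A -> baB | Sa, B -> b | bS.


Per alternative of S: FIRST(bA) = {b}; FIRST(ab) = {a}
FIRST(S) = {a, b}


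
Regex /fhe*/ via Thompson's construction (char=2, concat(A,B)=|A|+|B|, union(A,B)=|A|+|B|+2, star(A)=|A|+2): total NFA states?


Syntax tree has 3 char leaf(s), 0 union(s), 1 star(s)
chars contribute 3×2 = 6; each union adds +2; each star adds +2
Total: 6 + 0 + 2 = 8 states


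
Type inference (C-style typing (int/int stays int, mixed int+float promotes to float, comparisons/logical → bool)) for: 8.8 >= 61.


Operand types: float >= int
Rule: comparison yields bool
Result type: bool


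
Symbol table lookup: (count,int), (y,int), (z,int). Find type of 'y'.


Lookup 'y' → type int


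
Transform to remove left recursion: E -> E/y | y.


Left-recursive alternatives: E/y; non-recursive: y
Introduce E': E -> yE', E' -> /yE' | ε


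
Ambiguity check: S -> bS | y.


right-linear, alternatives start with distinct terminals 'b' vs 'y': unique leftmost derivation
Unambiguous


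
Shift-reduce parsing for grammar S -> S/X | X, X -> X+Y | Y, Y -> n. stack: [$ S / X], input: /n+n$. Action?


handle 'S/X' on top; lookahead ∈ FOLLOW(S) = {/, $}
Action: reduce (S -> S/X)


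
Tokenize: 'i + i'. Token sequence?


Scan left to right, longest-match per lexeme
Tokens: ID(i), OP(+), ID(i)


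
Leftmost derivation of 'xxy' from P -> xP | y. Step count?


Derivation: P => xP => xxP => xxy
Steps: 3


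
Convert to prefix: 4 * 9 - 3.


left-to-right (same/higher precedence on left): tree is (- (* 4 9) 3)
Prefix: - * 4 9 3


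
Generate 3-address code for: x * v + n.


Break into single-operator statements:
t1 = x * v
t2 = t1 + n


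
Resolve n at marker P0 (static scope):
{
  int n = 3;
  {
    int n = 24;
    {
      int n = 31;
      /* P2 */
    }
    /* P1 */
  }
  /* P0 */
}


n declared in the same block as P0
n = 3


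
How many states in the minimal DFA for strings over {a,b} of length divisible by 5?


Track length mod 5: states 0..4, accept at 0
Minimal DFA: 5 states


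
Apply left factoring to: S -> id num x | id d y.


Common prefix: 'id'
Factored: S -> id S', S' -> num x | d y


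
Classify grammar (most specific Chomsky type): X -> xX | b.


Right-linear: every RHS is a terminal or a terminal followed by one nonterminal
Classification: Type 3 (Regular)


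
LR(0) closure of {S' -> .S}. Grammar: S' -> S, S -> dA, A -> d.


Start: S' -> .S
For each item with dot before a nonterminal B, add B -> .γ for every B-production
Closure: [S' -> .S, S -> .dA]


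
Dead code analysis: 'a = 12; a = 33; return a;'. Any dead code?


first assignment to a is overwritten before any read
Dead: 'a = 12'


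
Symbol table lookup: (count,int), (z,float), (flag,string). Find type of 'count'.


Lookup 'count' → type int


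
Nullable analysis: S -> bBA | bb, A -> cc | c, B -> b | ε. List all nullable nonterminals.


A nonterminal is nullable iff some alternative derives ε (directly, or every symbol in it is nullable)
Nullable: {B}


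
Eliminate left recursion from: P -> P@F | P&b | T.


Left-recursive alternatives: P@F, P&b; non-recursive: T
Introduce P': P -> TP', P' -> @FP' | &bP' | ε


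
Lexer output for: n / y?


Scan left to right, longest-match per lexeme
Tokens: ID(n), OP(/), ID(y)


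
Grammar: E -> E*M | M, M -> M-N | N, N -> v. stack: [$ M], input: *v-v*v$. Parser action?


lookahead ∉ {-} so M won't extend; reduce E -> M
Action: reduce (E -> M)


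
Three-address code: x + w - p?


Break into single-operator statements:
t1 = x + w
t2 = t1 - p


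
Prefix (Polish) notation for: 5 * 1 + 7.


left-to-right (same/higher precedence on left): tree is (+ (* 5 1) 7)
Prefix: + * 5 1 7


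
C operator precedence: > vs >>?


'>>' is shift (level 8); '>' is relational (level 7)
Higher level binds tighter
'>>' has higher precedence than '>'


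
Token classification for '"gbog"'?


Pattern: double-quoted sequence
Type: STRING_LITERAL


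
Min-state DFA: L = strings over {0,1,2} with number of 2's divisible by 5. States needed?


Track (count of 2) mod 5: states 0..4, accept at 0
Minimal DFA: 5 states


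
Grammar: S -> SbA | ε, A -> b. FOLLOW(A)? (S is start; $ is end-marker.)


$ ∈ FOLLOW(S). For each A -> αBβ: add FIRST(β)\{ε} to FOLLOW(B); if β nullable, add FOLLOW(A).
FOLLOW(A) = {$, b}


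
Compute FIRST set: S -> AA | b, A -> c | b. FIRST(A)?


Per alternative of A: FIRST(c) = {c}; FIRST(b) = {b}
FIRST(A) = {b, c}


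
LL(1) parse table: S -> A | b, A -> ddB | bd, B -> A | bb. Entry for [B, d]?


For [B, d]: 'd' ∈ FIRST(A)
Entry: B -> A


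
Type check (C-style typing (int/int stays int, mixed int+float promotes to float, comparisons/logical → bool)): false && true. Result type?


Operand types: bool && bool
Rule: logical operators take bool operands and yield bool
Result type: bool


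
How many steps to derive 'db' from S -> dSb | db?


Derivation: S => db
Steps: 1


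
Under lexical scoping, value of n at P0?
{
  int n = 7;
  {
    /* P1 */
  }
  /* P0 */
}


n declared in the same block as P0
n = 7


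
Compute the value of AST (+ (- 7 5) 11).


Evaluate inner: (- 7 5) = 2
Evaluate root: (+ 2 11) = 13
Result: 13


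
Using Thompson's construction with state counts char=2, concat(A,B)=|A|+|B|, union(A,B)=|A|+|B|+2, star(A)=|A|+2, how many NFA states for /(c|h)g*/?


Syntax tree has 3 char leaf(s), 1 union(s), 1 star(s)
chars contribute 3×2 = 6; each union adds +2; each star adds +2
Total: 6 + 2 + 2 = 10 states


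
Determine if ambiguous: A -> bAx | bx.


balanced b^n…x^n: each string has a unique parse
Unambiguous


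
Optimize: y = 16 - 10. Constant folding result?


16 - 10 = 6 at compile time
Optimized: y = 6


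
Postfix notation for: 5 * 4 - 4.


Left to right (same or higher precedence on left)
Postfix: 5 4 * 4 -


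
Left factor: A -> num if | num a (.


Common prefix: 'num'
Factored: A -> num A', A' -> if | a (


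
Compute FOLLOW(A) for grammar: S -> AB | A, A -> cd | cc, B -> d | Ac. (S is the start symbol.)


$ ∈ FOLLOW(S). For each A -> αBβ: add FIRST(β)\{ε} to FOLLOW(B); if β nullable, add FOLLOW(A).
FOLLOW(A) = {$, c, d}


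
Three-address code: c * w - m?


Break into single-operator statements:
t1 = c * w
t2 = t1 - m


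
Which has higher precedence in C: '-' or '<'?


'-' is additive (level 9); '<' is relational (level 7)
Higher level binds tighter
'-' has higher precedence than '<'


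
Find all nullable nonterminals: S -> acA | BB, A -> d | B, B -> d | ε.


A nonterminal is nullable iff some alternative derives ε (directly, or every symbol in it is nullable)
Nullable: {A, B, S}


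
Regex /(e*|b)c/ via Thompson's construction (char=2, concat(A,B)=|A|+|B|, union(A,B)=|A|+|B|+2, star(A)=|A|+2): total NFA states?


Syntax tree has 3 char leaf(s), 1 union(s), 1 star(s)
chars contribute 3×2 = 6; each union adds +2; each star adds +2
Total: 6 + 2 + 2 = 10 states


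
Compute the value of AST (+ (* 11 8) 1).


Evaluate inner: (* 11 8) = 88
Evaluate root: (+ 88 1) = 89
Result: 89


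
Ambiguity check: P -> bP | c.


right-linear, alternatives start with distinct terminals 'b' vs 'c': unique leftmost derivation
Unambiguous


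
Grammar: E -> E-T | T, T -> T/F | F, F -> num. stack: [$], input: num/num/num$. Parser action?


no handle on stack; shift 'num'
Action: shift


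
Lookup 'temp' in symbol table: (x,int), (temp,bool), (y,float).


Lookup 'temp' → type bool


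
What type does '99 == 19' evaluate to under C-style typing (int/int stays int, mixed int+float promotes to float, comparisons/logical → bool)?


Operand types: int == int
Rule: comparison yields bool
Result type: bool


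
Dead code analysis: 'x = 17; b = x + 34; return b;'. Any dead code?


x is read by b's definition; b is returned
No dead code


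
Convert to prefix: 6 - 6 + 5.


left-to-right (same/higher precedence on left): tree is (+ (- 6 6) 5)
Prefix: + - 6 6 5


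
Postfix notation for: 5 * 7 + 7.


Left to right (same or higher precedence on left)
Postfix: 5 7 * 7 +


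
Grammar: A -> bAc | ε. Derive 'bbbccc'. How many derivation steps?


Derivation: A => bAc => bbAcc => bbbAccc => bbbccc
Steps: 4


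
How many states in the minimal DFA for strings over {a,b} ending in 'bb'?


Track the longest suffix of input matching a prefix of 'bb': 3 classes (prefixes of length 0..2)
Minimal DFA: 3 states


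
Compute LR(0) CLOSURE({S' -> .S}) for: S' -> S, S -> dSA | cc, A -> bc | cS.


Start: S' -> .S
For each item with dot before a nonterminal B, add B -> .γ for every B-production
Closure: [S' -> .S, S -> .dSA, S -> .cc]


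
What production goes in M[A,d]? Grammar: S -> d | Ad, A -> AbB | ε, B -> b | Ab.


For [A, d]: ε is nullable and 'd' ∈ FOLLOW(A)
Entry: A -> ε


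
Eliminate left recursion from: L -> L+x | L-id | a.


Left-recursive alternatives: L+x, L-id; non-recursive: a
Introduce L': L -> aL', L' -> +xL' | -idL' | ε


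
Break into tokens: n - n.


Scan left to right, longest-match per lexeme
Tokens: ID(n), OP(-), ID(n)


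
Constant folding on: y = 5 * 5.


5 * 5 = 25 at compile time
Optimized: y = 25


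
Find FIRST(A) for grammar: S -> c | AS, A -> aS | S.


Per alternative of A: FIRST(aS) = {a}; FIRST(S) = {a, c}
FIRST(A) = {a, c}


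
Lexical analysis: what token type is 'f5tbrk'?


Pattern: letter/underscore followed by alphanumerics, not a keyword
Type: IDENTIFIER


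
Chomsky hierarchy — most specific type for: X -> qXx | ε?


Single nonterminal LHS, but q^n x^n is not regular
Classification: Type 2 (Context-Free)


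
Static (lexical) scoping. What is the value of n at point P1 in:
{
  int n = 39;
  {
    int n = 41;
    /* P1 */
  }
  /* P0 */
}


n declared in the same block as P1
n = 41


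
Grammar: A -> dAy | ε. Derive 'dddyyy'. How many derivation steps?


Derivation: A => dAy => ddAyy => dddAyyy => dddyyy
Steps: 4


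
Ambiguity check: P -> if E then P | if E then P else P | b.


dangling else: 'if E then if E then b else b' parses two ways
Ambiguous


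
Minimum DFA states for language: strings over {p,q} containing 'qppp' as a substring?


KMP-style automaton: 4 progress states + 1 absorbing accept = 5
Minimal DFA: 5 states


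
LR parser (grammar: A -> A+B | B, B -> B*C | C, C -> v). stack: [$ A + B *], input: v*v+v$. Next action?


no handle; shift 'v'
Action: shift


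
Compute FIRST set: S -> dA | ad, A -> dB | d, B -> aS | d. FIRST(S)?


Per alternative of S: FIRST(dA) = {d}; FIRST(ad) = {a}
FIRST(S) = {a, d}


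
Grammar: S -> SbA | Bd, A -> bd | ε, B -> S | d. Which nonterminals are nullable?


A nonterminal is nullable iff some alternative derives ε (directly, or every symbol in it is nullable)
Nullable: {A}


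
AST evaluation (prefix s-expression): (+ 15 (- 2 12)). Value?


Evaluate inner: (- 2 12) = -10
Evaluate root: (+ 15 -10) = 5
Result: 5


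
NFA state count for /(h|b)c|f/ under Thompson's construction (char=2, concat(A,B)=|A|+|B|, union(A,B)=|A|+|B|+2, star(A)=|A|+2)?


Syntax tree has 4 char leaf(s), 2 union(s), 0 star(s)
chars contribute 4×2 = 8; each union adds +2; each star adds +2
Total: 8 + 4 + 0 = 12 states


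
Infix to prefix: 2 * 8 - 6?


left-to-right (same/higher precedence on left): tree is (- (* 2 8) 6)
Prefix: - * 2 8 6


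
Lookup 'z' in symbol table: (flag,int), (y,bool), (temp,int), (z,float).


Lookup 'z' → type float


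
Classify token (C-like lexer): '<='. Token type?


Pattern: operator symbol
Type: OPERATOR


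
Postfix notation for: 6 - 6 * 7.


* has higher precedence, evaluate 6*7 first
Postfix: 6 6 7 * -


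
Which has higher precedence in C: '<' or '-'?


'-' is additive (level 9); '<' is relational (level 7)
Higher level binds tighter
'-' has higher precedence than '<'


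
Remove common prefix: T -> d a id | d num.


Common prefix: 'd'
Factored: T -> d T', T' -> a id | num


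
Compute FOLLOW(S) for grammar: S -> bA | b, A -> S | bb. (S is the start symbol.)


$ ∈ FOLLOW(S). For each A -> αBβ: add FIRST(β)\{ε} to FOLLOW(B); if β nullable, add FOLLOW(A).
FOLLOW(S) = {$}


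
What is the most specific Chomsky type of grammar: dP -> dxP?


LHS has context (more than one symbol) and |LHS| ≤ |RHS|
Classification: Type 1 (Context-Sensitive)


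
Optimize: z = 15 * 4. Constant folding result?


15 * 4 = 60 at compile time
Optimized: z = 60


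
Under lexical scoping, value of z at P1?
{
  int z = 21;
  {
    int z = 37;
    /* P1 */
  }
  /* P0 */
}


z declared in the same block as P1
z = 37


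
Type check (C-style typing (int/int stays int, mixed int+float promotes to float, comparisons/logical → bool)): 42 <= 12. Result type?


Operand types: int <= int
Rule: comparison yields bool
Result type: bool


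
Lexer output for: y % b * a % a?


Scan left to right, longest-match per lexeme
Tokens: ID(y), OP(%), ID(b), OP(*), ID(a), OP(%), ID(a)


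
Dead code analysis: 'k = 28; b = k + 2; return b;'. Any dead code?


k is read by b's definition; b is returned
No dead code


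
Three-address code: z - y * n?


Break into single-operator statements:
t1 = y * n
t2 = z - t1


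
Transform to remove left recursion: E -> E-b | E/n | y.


Left-recursive alternatives: E-b, E/n; non-recursive: y
Introduce E': E -> yE', E' -> -bE' | /nE' | ε


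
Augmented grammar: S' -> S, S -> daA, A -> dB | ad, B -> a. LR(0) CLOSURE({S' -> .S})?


Start: S' -> .S
For each item with dot before a nonterminal B, add B -> .γ for every B-production
Closure: [S' -> .S, S -> .daA]


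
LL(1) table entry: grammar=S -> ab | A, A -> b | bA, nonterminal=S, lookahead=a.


For [S, a]: 'a' ∈ FIRST(ab)
Entry: S -> ab


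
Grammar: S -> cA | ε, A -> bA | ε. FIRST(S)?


Per alternative of S: FIRST(cA) = {c}; FIRST(ε) = {ε}
FIRST(S) = {c, ε}


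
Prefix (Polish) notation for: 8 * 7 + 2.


left-to-right (same/higher precedence on left): tree is (+ (* 8 7) 2)
Prefix: + * 8 7 2


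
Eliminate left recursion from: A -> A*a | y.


Left-recursive alternatives: A*a; non-recursive: y
Introduce A': A -> yA', A' -> *aA' | ε


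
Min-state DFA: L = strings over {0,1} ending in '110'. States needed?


Track the longest suffix of input matching a prefix of '110': 4 classes (prefixes of length 0..3)
Minimal DFA: 4 states


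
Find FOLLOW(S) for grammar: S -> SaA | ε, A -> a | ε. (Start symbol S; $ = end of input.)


$ ∈ FOLLOW(S). For each A -> αBβ: add FIRST(β)\{ε} to FOLLOW(B); if β nullable, add FOLLOW(A).
FOLLOW(S) = {$, a}


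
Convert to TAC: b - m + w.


Break into single-operator statements:
t1 = b - m
t2 = t1 + w


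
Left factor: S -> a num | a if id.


Common prefix: 'a'
Factored: S -> a S', S' -> num | if id


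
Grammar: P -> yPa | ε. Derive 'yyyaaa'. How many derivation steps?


Derivation: P => yPa => yyPaa => yyyPaaa => yyyaaa
Steps: 4


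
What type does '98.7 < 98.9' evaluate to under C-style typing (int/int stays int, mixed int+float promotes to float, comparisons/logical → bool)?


Operand types: float < float
Rule: comparison yields bool
Result type: bool


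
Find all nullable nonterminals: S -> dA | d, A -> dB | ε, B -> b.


A nonterminal is nullable iff some alternative derives ε (directly, or every symbol in it is nullable)
Nullable: {A}


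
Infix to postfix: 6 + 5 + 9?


Left to right (same or higher precedence on left)
Postfix: 6 5 + 9 +


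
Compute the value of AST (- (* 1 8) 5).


Evaluate inner: (* 1 8) = 8
Evaluate root: (- 8 5) = 3
Result: 3


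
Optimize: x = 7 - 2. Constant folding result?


7 - 2 = 5 at compile time
Optimized: x = 5


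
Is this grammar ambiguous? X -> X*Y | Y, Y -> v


precedence layered via separate nonterminal Y: deterministic
Unambiguous
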